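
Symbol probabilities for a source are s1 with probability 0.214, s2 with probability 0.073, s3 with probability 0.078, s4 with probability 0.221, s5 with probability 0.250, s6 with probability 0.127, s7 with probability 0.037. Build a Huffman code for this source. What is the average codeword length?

Repeatedly combine the two least-probable nodes; the expected code length is the sum of the merged weights.
merge 37/1000 + 73/1000 → 11/100
merge 39/500 + 11/100 → 47/250
merge 127/1000 + 47/250 → 63/200
merge 107/500 + 221/1000 → 87/200
merge 1/4 + 63/200 → 113/200
merge 87/200 + 113/200 → 1
L = 11/100 + 47/250 + 63/200 + 87/200 + 113/200 + 1 = 2613/1000 = 2.613 bits/symbol.

2.613 bits/symbol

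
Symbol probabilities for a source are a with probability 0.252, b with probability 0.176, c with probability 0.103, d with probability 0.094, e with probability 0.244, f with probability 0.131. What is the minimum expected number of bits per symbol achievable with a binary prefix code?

Repeatedly combine the two least-probable nodes; the expected code length is the sum of the merged weights.
merge 47/500 + 103/1000 → 197/1000
merge 131/1000 + 22/125 → 307/1000
merge 197/1000 + 61/250 → 441/1000
merge 63/250 + 307/1000 → 559/1000
merge 441/1000 + 559/1000 → 1
L = 197/1000 + 307/1000 + 441/1000 + 559/1000 + 1 = 313/125 = 2.504 bits/symbol.

2.504 bits/symbol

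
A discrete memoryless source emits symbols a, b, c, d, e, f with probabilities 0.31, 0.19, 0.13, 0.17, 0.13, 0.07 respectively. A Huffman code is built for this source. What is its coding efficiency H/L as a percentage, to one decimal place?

Entropy H = −Σ p log₂ p ≈ 2.4475 bits.
Huffman merges: 7/100+13/100→1/5; 13/100+17/100→3/10; 19/100+1/5→39/100; 3/10+31/100→61/100; 39/100+61/100→1. L = 5/2 ≈ 2.5000.
Efficiency = H/L = 2.4475/2.5000 = 97.9%.

97.9%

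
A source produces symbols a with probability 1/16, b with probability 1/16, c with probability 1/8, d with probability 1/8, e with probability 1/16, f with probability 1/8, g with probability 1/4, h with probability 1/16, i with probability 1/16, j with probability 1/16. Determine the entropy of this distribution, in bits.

Each probability is a power of 1/2, so log₂(1/p) is an integer.
H = Σ p·log₂(1/p) = 1/16·4 + 1/16·4 + 1/8·3 + 1/8·3 + 1/16·4 + 1/8·3 + 1/4·2 + 1/16·4 + 1/16·4 + 1/16·4 = 3.125 bits.

3.125 bits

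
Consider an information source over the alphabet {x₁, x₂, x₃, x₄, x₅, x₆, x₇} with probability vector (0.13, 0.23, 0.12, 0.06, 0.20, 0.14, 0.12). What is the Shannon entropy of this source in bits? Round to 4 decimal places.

H = −Σ pᵢ log₂ pᵢ.
−0.13·log₂(0.13) = 0.3826
−0.23·log₂(0.23) = 0.4877
−0.12·log₂(0.12) = 0.3671
−0.06·log₂(0.06) = 0.2435
−0.20·log₂(0.20) = 0.4644
−0.14·log₂(0.14) = 0.3971
−0.12·log₂(0.12) = 0.3671
Sum ≈ 2.7095 → 2.7095 bits.

2.7095 bits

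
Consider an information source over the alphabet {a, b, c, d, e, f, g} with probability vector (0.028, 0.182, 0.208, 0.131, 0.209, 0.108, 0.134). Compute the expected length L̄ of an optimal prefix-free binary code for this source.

2.719 bits/symbol

Repeatedly combine the two least-probable nodes; the expected code length is the sum of the merged weights.
merge 7/250 + 27/250 → 17/125
merge 131/1000 + 67/500 → 53/200
merge 17/125 + 91/500 → 159/500
merge 26/125 + 209/1000 → 417/1000
merge 53/200 + 159/500 → 583/1000
merge 417/1000 + 583/1000 → 1
L = 17/125 + 53/200 + 159/500 + 417/1000 + 583/1000 + 1 = 2719/1000 = 2.719 bits/symbol.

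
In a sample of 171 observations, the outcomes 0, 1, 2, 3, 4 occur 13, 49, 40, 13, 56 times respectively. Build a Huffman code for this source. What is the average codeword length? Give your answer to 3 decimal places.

Probabilities are the counts divided by 171.
Repeatedly combine the two least-probable nodes; the expected code length is the sum of the merged weights.
merge 13/171 + 13/171 → 26/171
merge 26/171 + 40/171 → 22/57
merge 49/171 + 56/171 → 35/57
merge 22/57 + 35/57 → 1
L = 26/171 + 22/57 + 35/57 + 1 = 368/171 ≈ 2.152 bits/symbol.

2.152 bits/symbol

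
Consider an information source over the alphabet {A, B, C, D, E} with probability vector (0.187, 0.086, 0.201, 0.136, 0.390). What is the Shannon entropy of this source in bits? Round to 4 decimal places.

2.1432 bits

H = −Σ pᵢ log₂ pᵢ.
−0.187·log₂(0.187) = 0.4523
−0.086·log₂(0.086) = 0.3044
−0.201·log₂(0.201) = 0.4653
−0.136·log₂(0.136) = 0.3915
−0.390·log₂(0.390) = 0.5298
Sum ≈ 2.1432 → 2.1432 bits.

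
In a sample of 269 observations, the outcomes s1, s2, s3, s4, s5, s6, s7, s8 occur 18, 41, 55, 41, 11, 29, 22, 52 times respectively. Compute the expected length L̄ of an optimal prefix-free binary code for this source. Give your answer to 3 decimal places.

Probabilities are the counts divided by 269.
Repeatedly combine the two least-probable nodes; the expected code length is the sum of the merged weights.
merge 11/269 + 18/269 → 29/269
merge 22/269 + 29/269 → 51/269
merge 29/269 + 41/269 → 70/269
merge 41/269 + 51/269 → 92/269
merge 52/269 + 55/269 → 107/269
merge 70/269 + 92/269 → 162/269
merge 107/269 + 162/269 → 1
L = 29/269 + 51/269 + 70/269 + 92/269 + 107/269 + 162/269 + 1 = 780/269 ≈ 2.900 bits/symbol.

2.900 bits/symbol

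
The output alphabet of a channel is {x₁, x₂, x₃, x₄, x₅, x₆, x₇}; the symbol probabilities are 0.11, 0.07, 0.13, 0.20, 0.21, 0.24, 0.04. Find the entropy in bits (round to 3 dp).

2.619 bits

H = −Σ pᵢ log₂ pᵢ.
−0.11·log₂(0.11) = 0.3503
−0.07·log₂(0.07) = 0.2686
−0.13·log₂(0.13) = 0.3826
−0.20·log₂(0.20) = 0.4644
−0.21·log₂(0.21) = 0.4728
−0.24·log₂(0.24) = 0.4941
−0.04·log₂(0.04) = 0.1858
Sum ≈ 2.6186 → 2.619 bits.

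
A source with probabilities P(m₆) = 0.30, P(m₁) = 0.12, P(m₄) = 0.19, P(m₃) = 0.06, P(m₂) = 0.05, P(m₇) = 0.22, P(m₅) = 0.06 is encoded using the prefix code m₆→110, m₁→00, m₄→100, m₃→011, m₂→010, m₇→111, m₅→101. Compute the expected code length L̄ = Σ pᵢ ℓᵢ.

2.88 bits/symbol

L̄ = Σ pᵢ·ℓᵢ = 0.30·3 + 0.12·2 + 0.19·3 + 0.06·3 + 0.05·3 + 0.22·3 + 0.06·3 = 2.88 bits/symbol.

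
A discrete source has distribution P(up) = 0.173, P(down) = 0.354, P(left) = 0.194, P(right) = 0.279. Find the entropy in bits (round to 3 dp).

H = −Σ pᵢ log₂ pᵢ.
−0.173·log₂(0.173) = 0.4379
−0.354·log₂(0.354) = 0.5304
−0.194·log₂(0.194) = 0.4590
−0.279·log₂(0.279) = 0.5138
Sum ≈ 1.9410 → 1.941 bits.

1.941 bits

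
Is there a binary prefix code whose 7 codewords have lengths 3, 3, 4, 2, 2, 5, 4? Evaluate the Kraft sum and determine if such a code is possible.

With common denominator 2^5 = 32: Σ 2^(−ℓᵢ) = 4/32 + 4/32 + 2/32 + 8/32 + 8/32 + 1/32 + 2/32 = 29/32 = 0.90625.
Kraft's inequality requires Σ ≤ 1; here Σ = 0.90625 ≤ 1, so such a prefix code exists.

0.90625; yes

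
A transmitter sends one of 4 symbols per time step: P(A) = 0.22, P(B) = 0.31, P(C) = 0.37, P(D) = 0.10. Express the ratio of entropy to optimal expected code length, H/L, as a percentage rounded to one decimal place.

95.8%

Entropy H = −Σ p log₂ p ≈ 1.8673 bits.
Huffman merges: 1/10+11/50→8/25; 31/100+8/25→63/100; 37/100+63/100→1. L = 39/20 ≈ 1.9500.
Efficiency = H/L = 1.8673/1.9500 = 95.8%.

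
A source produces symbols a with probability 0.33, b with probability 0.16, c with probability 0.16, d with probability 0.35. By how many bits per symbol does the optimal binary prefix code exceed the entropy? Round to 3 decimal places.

0.066 bits

Entropy H = −Σ p log₂ p ≈ 1.9040 bits.
Huffman merges: 4/25+4/25→8/25; 8/25+33/100→13/20; 7/20+13/20→1. L = 197/100 ≈ 1.9700.
L − H = 1.9700 − 1.9040 = 0.066 bits.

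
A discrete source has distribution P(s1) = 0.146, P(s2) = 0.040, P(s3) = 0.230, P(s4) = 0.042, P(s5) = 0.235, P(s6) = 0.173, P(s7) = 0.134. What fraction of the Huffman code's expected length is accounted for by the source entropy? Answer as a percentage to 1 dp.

Entropy H = −Σ p log₂ p ≈ 2.5882 bits.
Huffman merges: 1/25+21/500→41/500; 41/500+67/500→27/125; 73/500+173/1000→319/1000; 27/125+23/100→223/500; 47/200+319/1000→277/500; 223/500+277/500→1. L = 2617/1000 ≈ 2.6170.
Efficiency = H/L = 2.5882/2.6170 = 98.9%.

98.9%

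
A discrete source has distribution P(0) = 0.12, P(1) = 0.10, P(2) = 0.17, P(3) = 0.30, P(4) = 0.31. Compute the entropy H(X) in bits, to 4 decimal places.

2.1787 bits

H = −Σ pᵢ log₂ pᵢ.
−0.12·log₂(0.12) = 0.3671
−0.10·log₂(0.10) = 0.3322
−0.17·log₂(0.17) = 0.4346
−0.30·log₂(0.30) = 0.5211
−0.31·log₂(0.31) = 0.5238
Sum ≈ 2.1787 → 2.1787 bits.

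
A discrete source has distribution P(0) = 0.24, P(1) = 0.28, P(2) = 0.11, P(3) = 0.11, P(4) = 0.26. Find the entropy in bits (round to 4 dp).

H = −Σ pᵢ log₂ pᵢ.
−0.24·log₂(0.24) = 0.4941
−0.28·log₂(0.28) = 0.5142
−0.11·log₂(0.11) = 0.3503
−0.11·log₂(0.11) = 0.3503
−0.26·log₂(0.26) = 0.5053
Sum ≈ 2.2142 → 2.2142 bits.

2.2142 bits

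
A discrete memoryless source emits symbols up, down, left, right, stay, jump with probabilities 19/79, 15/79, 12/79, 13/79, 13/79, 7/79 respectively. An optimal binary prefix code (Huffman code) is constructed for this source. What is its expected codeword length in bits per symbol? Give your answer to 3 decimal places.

2.570 bits/symbol

Repeatedly combine the two least-probable nodes; the expected code length is the sum of the merged weights.
merge 7/79 + 12/79 → 19/79
merge 13/79 + 13/79 → 26/79
merge 15/79 + 19/79 → 34/79
merge 19/79 + 26/79 → 45/79
merge 34/79 + 45/79 → 1
L = 19/79 + 26/79 + 34/79 + 45/79 + 1 = 203/79 ≈ 2.570 bits/symbol.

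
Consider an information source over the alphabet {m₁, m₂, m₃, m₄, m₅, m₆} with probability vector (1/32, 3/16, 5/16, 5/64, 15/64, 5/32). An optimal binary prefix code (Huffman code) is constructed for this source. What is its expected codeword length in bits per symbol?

Repeatedly combine the two least-probable nodes; the expected code length is the sum of the merged weights.
merge 1/32 + 5/64 → 7/64
merge 7/64 + 5/32 → 17/64
merge 3/16 + 15/64 → 27/64
merge 17/64 + 5/16 → 37/64
merge 27/64 + 37/64 → 1
L = 7/64 + 17/64 + 27/64 + 37/64 + 1 = 19/8 = 2.375 bits/symbol.

2.375 bits/symbol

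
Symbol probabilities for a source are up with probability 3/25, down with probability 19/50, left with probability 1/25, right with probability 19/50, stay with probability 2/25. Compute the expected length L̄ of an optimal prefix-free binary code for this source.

1.98 bits/symbol

Repeatedly combine the two least-probable nodes; the expected code length is the sum of the merged weights.
merge 1/25 + 2/25 → 3/25
merge 3/25 + 3/25 → 6/25
merge 6/25 + 19/50 → 31/50
merge 19/50 + 31/50 → 1
L = 3/25 + 6/25 + 31/50 + 1 = 99/50 = 1.98 bits/symbol.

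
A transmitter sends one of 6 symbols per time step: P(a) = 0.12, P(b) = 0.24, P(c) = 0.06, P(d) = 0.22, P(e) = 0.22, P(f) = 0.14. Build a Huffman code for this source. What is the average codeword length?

Repeatedly combine the two least-probable nodes; the expected code length is the sum of the merged weights.
merge 3/50 + 3/25 → 9/50
merge 7/50 + 9/50 → 8/25
merge 11/50 + 11/50 → 11/25
merge 6/25 + 8/25 → 14/25
merge 11/25 + 14/25 → 1
L = 9/50 + 8/25 + 11/25 + 14/25 + 1 = 5/2 = 2.5 bits/symbol.

2.5 bits/symbol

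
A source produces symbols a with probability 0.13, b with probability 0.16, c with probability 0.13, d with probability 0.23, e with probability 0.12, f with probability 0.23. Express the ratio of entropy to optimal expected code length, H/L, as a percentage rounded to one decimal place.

99.6%

Entropy H = −Σ p log₂ p ≈ 2.5307 bits.
Huffman merges: 3/25+13/100→1/4; 13/100+4/25→29/100; 23/100+23/100→23/50; 1/4+29/100→27/50; 23/50+27/50→1. L = 127/50 ≈ 2.5400.
Efficiency = H/L = 2.5307/2.5400 = 99.6%.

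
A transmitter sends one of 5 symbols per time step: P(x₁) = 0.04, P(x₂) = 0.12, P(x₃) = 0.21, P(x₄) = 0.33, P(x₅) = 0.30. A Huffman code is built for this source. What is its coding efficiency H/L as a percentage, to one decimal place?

Entropy H = −Σ p log₂ p ≈ 2.0746 bits.
Huffman merges: 1/25+3/25→4/25; 4/25+21/100→37/100; 3/10+33/100→63/100; 37/100+63/100→1. L = 54/25 ≈ 2.1600.
Efficiency = H/L = 2.0746/2.1600 = 96.0%.

96.0%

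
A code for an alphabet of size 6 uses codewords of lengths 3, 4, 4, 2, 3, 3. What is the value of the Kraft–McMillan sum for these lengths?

0.75

With common denominator 2^4 = 16: Σ 2^(−ℓᵢ) = 2/16 + 1/16 + 1/16 + 4/16 + 2/16 + 2/16 = 12/16 = 0.75.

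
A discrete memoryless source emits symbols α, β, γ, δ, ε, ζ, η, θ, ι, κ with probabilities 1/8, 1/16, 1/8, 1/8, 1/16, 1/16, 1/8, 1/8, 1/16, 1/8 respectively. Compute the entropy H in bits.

Each probability is a power of 1/2, so log₂(1/p) is an integer.
H = Σ p·log₂(1/p) = 1/8·3 + 1/16·4 + 1/8·3 + 1/8·3 + 1/16·4 + 1/16·4 + 1/8·3 + 1/8·3 + 1/16·4 + 1/8·3 = 3.25 bits.

3.25 bits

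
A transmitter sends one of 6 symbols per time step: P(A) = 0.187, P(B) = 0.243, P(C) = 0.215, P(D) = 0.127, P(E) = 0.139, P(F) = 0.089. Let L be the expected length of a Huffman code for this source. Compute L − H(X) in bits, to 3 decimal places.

Entropy H = −Σ p log₂ p ≈ 2.5095 bits.
Huffman merges: 89/1000+127/1000→27/125; 139/1000+187/1000→163/500; 43/200+27/125→431/1000; 243/1000+163/500→569/1000; 431/1000+569/1000→1. L = 1271/500 ≈ 2.5420.
L − H = 2.5420 − 2.5095 = 0.033 bits.

0.033 bits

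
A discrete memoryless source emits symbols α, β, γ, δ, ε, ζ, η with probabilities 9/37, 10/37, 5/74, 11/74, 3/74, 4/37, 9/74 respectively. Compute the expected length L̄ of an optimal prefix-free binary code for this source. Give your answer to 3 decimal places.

2.595 bits/symbol

Repeatedly combine the two least-probable nodes; the expected code length is the sum of the merged weights.
merge 3/74 + 5/74 → 4/37
merge 4/37 + 4/37 → 8/37
merge 9/74 + 11/74 → 10/37
merge 8/37 + 9/37 → 17/37
merge 10/37 + 10/37 → 20/37
merge 17/37 + 20/37 → 1
L = 4/37 + 8/37 + 10/37 + 17/37 + 20/37 + 1 = 96/37 ≈ 2.595 bits/symbol.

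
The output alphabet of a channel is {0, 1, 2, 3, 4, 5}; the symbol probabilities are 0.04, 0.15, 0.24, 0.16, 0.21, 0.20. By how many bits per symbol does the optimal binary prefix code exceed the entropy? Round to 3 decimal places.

0.089 bits

Entropy H = −Σ p log₂ p ≈ 2.4507 bits.
Huffman merges: 1/25+3/20→19/100; 4/25+19/100→7/20; 1/5+21/100→41/100; 6/25+7/20→59/100; 41/100+59/100→1. L = 127/50 ≈ 2.5400.
L − H = 2.5400 − 2.4507 = 0.089 bits.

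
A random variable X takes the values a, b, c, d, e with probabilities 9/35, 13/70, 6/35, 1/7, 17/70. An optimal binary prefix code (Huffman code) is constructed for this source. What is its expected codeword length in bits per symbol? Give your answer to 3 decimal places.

Repeatedly combine the two least-probable nodes; the expected code length is the sum of the merged weights.
merge 1/7 + 6/35 → 11/35
merge 13/70 + 17/70 → 3/7
merge 9/35 + 11/35 → 4/7
merge 3/7 + 4/7 → 1
L = 11/35 + 3/7 + 4/7 + 1 = 81/35 ≈ 2.314 bits/symbol.

2.314 bits/symbol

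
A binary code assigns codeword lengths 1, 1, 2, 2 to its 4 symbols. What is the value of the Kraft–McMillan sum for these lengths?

With common denominator 2^2 = 4: Σ 2^(−ℓᵢ) = 2/4 + 2/4 + 1/4 + 1/4 = 6/4 = 1.5.

1.5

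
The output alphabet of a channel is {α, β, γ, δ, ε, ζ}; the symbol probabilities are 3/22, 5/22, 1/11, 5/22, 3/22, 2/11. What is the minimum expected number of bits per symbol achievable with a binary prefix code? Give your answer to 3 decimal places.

Repeatedly combine the two least-probable nodes; the expected code length is the sum of the merged weights.
merge 1/11 + 3/22 → 5/22
merge 3/22 + 2/11 → 7/22
merge 5/22 + 5/22 → 5/11
merge 5/22 + 7/22 → 6/11
merge 5/11 + 6/11 → 1
L = 5/22 + 7/22 + 5/11 + 6/11 + 1 = 28/11 ≈ 2.545 bits/symbol.

2.545 bits/symbol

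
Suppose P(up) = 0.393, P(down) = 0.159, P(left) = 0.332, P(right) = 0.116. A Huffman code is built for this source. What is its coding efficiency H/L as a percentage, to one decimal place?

97.8%

Entropy H = −Σ p log₂ p ≈ 1.8400 bits.
Huffman merges: 29/250+159/1000→11/40; 11/40+83/250→607/1000; 393/1000+607/1000→1. L = 941/500 ≈ 1.8820.
Efficiency = H/L = 1.8400/1.8820 = 97.8%.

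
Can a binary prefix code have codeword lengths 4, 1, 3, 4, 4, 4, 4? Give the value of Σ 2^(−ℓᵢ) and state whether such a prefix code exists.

0.9375; yes

With common denominator 2^4 = 16: Σ 2^(−ℓᵢ) = 1/16 + 8/16 + 2/16 + 1/16 + 1/16 + 1/16 + 1/16 = 15/16 = 0.9375.
Kraft's inequality requires Σ ≤ 1; here Σ = 0.9375 ≤ 1, so such a prefix code exists.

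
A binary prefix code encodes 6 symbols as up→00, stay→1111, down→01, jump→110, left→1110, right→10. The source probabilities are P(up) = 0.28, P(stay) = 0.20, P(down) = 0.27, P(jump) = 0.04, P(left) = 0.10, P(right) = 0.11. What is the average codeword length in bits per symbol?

2.64 bits/symbol

L̄ = Σ pᵢ·ℓᵢ = 0.28·2 + 0.20·4 + 0.27·2 + 0.04·3 + 0.10·4 + 0.11·2 = 2.64 bits/symbol.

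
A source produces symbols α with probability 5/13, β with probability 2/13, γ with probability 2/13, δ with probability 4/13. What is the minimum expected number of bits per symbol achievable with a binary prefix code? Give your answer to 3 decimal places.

Repeatedly combine the two least-probable nodes; the expected code length is the sum of the merged weights.
merge 2/13 + 2/13 → 4/13
merge 4/13 + 4/13 → 8/13
merge 5/13 + 8/13 → 1
L = 4/13 + 8/13 + 1 = 25/13 ≈ 1.923 bits/symbol.

1.923 bits/symbol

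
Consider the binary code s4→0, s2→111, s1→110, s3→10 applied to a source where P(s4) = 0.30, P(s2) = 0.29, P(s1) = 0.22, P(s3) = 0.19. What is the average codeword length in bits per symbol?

L̄ = Σ pᵢ·ℓᵢ = 0.30·1 + 0.29·3 + 0.22·3 + 0.19·2 = 2.21 bits/symbol.

2.21 bits/symbol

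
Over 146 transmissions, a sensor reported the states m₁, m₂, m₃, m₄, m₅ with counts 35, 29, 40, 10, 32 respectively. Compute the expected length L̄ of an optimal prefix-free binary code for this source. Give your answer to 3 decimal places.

Probabilities are the counts divided by 146.
Repeatedly combine the two least-probable nodes; the expected code length is the sum of the merged weights.
merge 5/73 + 29/146 → 39/146
merge 16/73 + 35/146 → 67/146
merge 39/146 + 20/73 → 79/146
merge 67/146 + 79/146 → 1
L = 39/146 + 67/146 + 79/146 + 1 = 331/146 ≈ 2.267 bits/symbol.

2.267 bits/symbol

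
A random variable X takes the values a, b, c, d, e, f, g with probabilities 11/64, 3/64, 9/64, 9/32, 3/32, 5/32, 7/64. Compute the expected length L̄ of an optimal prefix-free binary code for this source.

Repeatedly combine the two least-probable nodes; the expected code length is the sum of the merged weights.
merge 3/64 + 3/32 → 9/64
merge 7/64 + 9/64 → 1/4
merge 9/64 + 5/32 → 19/64
merge 11/64 + 1/4 → 27/64
merge 9/32 + 19/64 → 37/64
merge 27/64 + 37/64 → 1
L = 9/64 + 1/4 + 19/64 + 27/64 + 37/64 + 1 = 43/16 = 2.6875 bits/symbol.

2.6875 bits/symbol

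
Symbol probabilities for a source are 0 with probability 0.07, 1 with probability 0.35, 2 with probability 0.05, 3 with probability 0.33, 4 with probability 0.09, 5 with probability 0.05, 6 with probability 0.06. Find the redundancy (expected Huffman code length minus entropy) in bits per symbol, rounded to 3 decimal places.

Entropy H = −Σ p log₂ p ≈ 2.3149 bits.
Huffman merges: 1/20+1/20→1/10; 3/50+7/100→13/100; 9/100+1/10→19/100; 13/100+19/100→8/25; 8/25+33/100→13/20; 7/20+13/20→1. L = 239/100 ≈ 2.3900.
L − H = 2.3900 − 2.3149 = 0.075 bits.

0.075 bits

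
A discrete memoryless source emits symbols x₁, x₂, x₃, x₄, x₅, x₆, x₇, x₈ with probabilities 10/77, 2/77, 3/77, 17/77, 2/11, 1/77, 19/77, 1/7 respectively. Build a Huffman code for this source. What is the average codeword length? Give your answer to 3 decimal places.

Repeatedly combine the two least-probable nodes; the expected code length is the sum of the merged weights.
merge 1/77 + 2/77 → 3/77
merge 3/77 + 3/77 → 6/77
merge 6/77 + 10/77 → 16/77
merge 1/7 + 2/11 → 25/77
merge 16/77 + 17/77 → 3/7
merge 19/77 + 25/77 → 4/7
merge 3/7 + 4/7 → 1
L = 3/77 + 6/77 + 16/77 + 25/77 + 3/7 + 4/7 + 1 = 204/77 ≈ 2.649 bits/symbol.

2.649 bits/symbol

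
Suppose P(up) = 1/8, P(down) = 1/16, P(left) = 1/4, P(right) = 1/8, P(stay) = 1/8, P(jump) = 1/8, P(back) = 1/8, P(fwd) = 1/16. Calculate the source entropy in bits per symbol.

2.875 bits

Each probability is a power of 1/2, so log₂(1/p) is an integer.
H = Σ p·log₂(1/p) = 1/8·3 + 1/16·4 + 1/4·2 + 1/8·3 + 1/8·3 + 1/8·3 + 1/8·3 + 1/16·4 = 2.875 bits.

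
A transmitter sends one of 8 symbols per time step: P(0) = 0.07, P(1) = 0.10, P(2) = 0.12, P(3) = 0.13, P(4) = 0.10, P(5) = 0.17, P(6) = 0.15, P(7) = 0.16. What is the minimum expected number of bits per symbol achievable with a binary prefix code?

3 bits/symbol

Repeatedly combine the two least-probable nodes; the expected code length is the sum of the merged weights.
merge 7/100 + 1/10 → 17/100
merge 1/10 + 3/25 → 11/50
merge 13/100 + 3/20 → 7/25
merge 4/25 + 17/100 → 33/100
merge 17/100 + 11/50 → 39/100
merge 7/25 + 33/100 → 61/100
merge 39/100 + 61/100 → 1
L = 17/100 + 11/50 + 7/25 + 33/100 + 39/100 + 61/100 + 1 = 3 bits/symbol.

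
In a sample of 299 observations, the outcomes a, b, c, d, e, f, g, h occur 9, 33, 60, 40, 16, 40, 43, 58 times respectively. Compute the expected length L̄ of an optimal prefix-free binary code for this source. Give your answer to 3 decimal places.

2.883 bits/symbol

Probabilities are the counts divided by 299.
Repeatedly combine the two least-probable nodes; the expected code length is the sum of the merged weights.
merge 9/299 + 16/299 → 25/299
merge 25/299 + 33/299 → 58/299
merge 40/299 + 40/299 → 80/299
merge 43/299 + 58/299 → 101/299
merge 58/299 + 60/299 → 118/299
merge 80/299 + 101/299 → 181/299
merge 118/299 + 181/299 → 1
L = 25/299 + 58/299 + 80/299 + 101/299 + 118/299 + 181/299 + 1 = 862/299 ≈ 2.883 bits/symbol.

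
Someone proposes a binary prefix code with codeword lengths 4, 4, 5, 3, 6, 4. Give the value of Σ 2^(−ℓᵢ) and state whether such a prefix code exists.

0.359375; yes

With common denominator 2^6 = 64: Σ 2^(−ℓᵢ) = 4/64 + 4/64 + 2/64 + 8/64 + 1/64 + 4/64 = 23/64 = 0.359375.
Kraft's inequality requires Σ ≤ 1; here Σ = 0.359375 ≤ 1, so such a prefix code exists.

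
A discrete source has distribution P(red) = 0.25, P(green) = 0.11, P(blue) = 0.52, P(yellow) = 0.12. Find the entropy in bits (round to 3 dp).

H = −Σ pᵢ log₂ pᵢ.
−0.25·log₂(0.25) = 0.5000
−0.11·log₂(0.11) = 0.3503
−0.52·log₂(0.52) = 0.4906
−0.12·log₂(0.12) = 0.3671
Sum ≈ 1.7079 → 1.708 bits.

1.708 bits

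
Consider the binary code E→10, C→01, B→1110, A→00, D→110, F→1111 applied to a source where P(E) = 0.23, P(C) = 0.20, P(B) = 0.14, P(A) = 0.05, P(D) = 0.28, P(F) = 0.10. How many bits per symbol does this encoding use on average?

2.76 bits/symbol

L̄ = Σ pᵢ·ℓᵢ = 0.23·2 + 0.20·2 + 0.14·4 + 0.05·2 + 0.28·3 + 0.10·4 = 2.76 bits/symbol.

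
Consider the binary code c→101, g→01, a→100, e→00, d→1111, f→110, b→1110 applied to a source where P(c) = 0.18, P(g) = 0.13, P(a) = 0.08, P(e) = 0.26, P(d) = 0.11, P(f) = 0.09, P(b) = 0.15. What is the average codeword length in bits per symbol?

2.87 bits/symbol

L̄ = Σ pᵢ·ℓᵢ = 0.18·3 + 0.13·2 + 0.08·3 + 0.26·2 + 0.11·4 + 0.09·3 + 0.15·4 = 2.87 bits/symbol.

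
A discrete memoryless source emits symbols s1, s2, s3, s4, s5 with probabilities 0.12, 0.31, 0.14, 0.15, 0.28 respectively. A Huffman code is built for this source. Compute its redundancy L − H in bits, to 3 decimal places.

Entropy H = −Σ p log₂ p ≈ 2.2127 bits.
Huffman merges: 3/25+7/50→13/50; 3/20+13/50→41/100; 7/25+31/100→59/100; 41/100+59/100→1. L = 113/50 ≈ 2.2600.
L − H = 2.2600 − 2.2127 = 0.047 bits.

0.047 bits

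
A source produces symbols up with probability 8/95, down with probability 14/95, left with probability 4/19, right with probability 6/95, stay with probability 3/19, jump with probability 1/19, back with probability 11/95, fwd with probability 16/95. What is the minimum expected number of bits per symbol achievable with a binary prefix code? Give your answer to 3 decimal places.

Repeatedly combine the two least-probable nodes; the expected code length is the sum of the merged weights.
merge 1/19 + 6/95 → 11/95
merge 8/95 + 11/95 → 1/5
merge 11/95 + 14/95 → 5/19
merge 3/19 + 16/95 → 31/95
merge 1/5 + 4/19 → 39/95
merge 5/19 + 31/95 → 56/95
merge 39/95 + 56/95 → 1
L = 11/95 + 1/5 + 5/19 + 31/95 + 39/95 + 56/95 + 1 = 276/95 ≈ 2.905 bits/symbol.

2.905 bits/symbol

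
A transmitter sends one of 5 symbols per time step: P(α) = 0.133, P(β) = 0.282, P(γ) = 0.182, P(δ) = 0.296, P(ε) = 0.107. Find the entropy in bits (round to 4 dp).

H = −Σ pᵢ log₂ pᵢ.
−0.133·log₂(0.133) = 0.3871
−0.282·log₂(0.282) = 0.5150
−0.182·log₂(0.182) = 0.4474
−0.296·log₂(0.296) = 0.5199
−0.107·log₂(0.107) = 0.3450
Sum ≈ 2.2143 → 2.2143 bits.

2.2143 bits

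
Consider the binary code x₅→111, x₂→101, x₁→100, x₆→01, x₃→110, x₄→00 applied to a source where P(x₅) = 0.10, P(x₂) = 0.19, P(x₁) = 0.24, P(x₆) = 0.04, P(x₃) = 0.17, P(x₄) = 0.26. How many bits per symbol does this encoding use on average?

2.7 bits/symbol

L̄ = Σ pᵢ·ℓᵢ = 0.10·3 + 0.19·3 + 0.24·3 + 0.04·2 + 0.17·3 + 0.26·2 = 2.7 bits/symbol.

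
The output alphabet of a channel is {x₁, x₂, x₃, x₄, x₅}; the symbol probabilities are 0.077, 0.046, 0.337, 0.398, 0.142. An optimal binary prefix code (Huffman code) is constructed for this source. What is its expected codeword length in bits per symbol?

1.99 bits/symbol

Repeatedly combine the two least-probable nodes; the expected code length is the sum of the merged weights.
merge 23/500 + 77/1000 → 123/1000
merge 123/1000 + 71/500 → 53/200
merge 53/200 + 337/1000 → 301/500
merge 199/500 + 301/500 → 1
L = 123/1000 + 53/200 + 301/500 + 1 = 199/100 = 1.99 bits/symbol.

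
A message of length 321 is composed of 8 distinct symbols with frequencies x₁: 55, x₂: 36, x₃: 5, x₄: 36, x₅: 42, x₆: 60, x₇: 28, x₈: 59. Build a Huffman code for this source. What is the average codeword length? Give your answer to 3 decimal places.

Probabilities are the counts divided by 321.
Repeatedly combine the two least-probable nodes; the expected code length is the sum of the merged weights.
merge 5/321 + 28/321 → 11/107
merge 11/107 + 12/107 → 23/107
merge 12/107 + 14/107 → 26/107
merge 55/321 + 59/321 → 38/107
merge 20/107 + 23/107 → 43/107
merge 26/107 + 38/107 → 64/107
merge 43/107 + 64/107 → 1
L = 11/107 + 23/107 + 26/107 + 38/107 + 43/107 + 64/107 + 1 = 312/107 ≈ 2.916 bits/symbol.

2.916 bits/symbol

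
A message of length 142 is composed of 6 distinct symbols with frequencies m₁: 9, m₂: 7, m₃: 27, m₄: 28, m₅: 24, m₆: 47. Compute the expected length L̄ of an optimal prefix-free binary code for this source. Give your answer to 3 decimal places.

Probabilities are the counts divided by 142.
Repeatedly combine the two least-probable nodes; the expected code length is the sum of the merged weights.
merge 7/142 + 9/142 → 8/71
merge 8/71 + 12/71 → 20/71
merge 27/142 + 14/71 → 55/142
merge 20/71 + 47/142 → 87/142
merge 55/142 + 87/142 → 1
L = 8/71 + 20/71 + 55/142 + 87/142 + 1 = 170/71 ≈ 2.394 bits/symbol.

2.394 bits/symbol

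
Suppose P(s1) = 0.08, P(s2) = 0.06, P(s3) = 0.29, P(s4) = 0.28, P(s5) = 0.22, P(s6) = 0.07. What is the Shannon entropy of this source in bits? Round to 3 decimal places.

2.316 bits

H = −Σ pᵢ log₂ pᵢ.
−0.08·log₂(0.08) = 0.2915
−0.06·log₂(0.06) = 0.2435
−0.29·log₂(0.29) = 0.5179
−0.28·log₂(0.28) = 0.5142
−0.22·log₂(0.22) = 0.4806
−0.07·log₂(0.07) = 0.2686
Sum ≈ 2.3163 → 2.316 bits.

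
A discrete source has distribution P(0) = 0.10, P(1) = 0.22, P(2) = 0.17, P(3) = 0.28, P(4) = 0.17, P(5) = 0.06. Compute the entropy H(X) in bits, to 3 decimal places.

H = −Σ pᵢ log₂ pᵢ.
−0.10·log₂(0.10) = 0.3322
−0.22·log₂(0.22) = 0.4806
−0.17·log₂(0.17) = 0.4346
−0.28·log₂(0.28) = 0.5142
−0.17·log₂(0.17) = 0.4346
−0.06·log₂(0.06) = 0.2435
Sum ≈ 2.4397 → 2.440 bits.

2.440 bits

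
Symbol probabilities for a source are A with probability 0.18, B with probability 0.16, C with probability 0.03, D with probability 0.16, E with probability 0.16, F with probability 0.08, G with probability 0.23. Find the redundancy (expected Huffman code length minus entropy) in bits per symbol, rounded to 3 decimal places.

Entropy H = −Σ p log₂ p ≈ 2.6453 bits.
Huffman merges: 3/100+2/25→11/100; 11/100+4/25→27/100; 4/25+4/25→8/25; 9/50+23/100→41/100; 27/100+8/25→59/100; 41/100+59/100→1. L = 27/10 ≈ 2.7000.
L − H = 2.7000 − 2.6453 = 0.055 bits.

0.055 bits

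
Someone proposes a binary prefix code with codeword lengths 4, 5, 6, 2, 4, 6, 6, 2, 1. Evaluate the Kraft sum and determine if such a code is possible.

With common denominator 2^6 = 64: Σ 2^(−ℓᵢ) = 4/64 + 2/64 + 1/64 + 16/64 + 4/64 + 1/64 + 1/64 + 16/64 + 32/64 = 77/64 = 1.203125.
Kraft's inequality requires Σ ≤ 1; here Σ = 1.203125 > 1, so no such prefix code exists.

1.203125; no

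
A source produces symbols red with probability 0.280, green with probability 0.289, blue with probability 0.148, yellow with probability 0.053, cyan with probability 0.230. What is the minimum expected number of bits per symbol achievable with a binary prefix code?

Repeatedly combine the two least-probable nodes; the expected code length is the sum of the merged weights.
merge 53/1000 + 37/250 → 201/1000
merge 201/1000 + 23/100 → 431/1000
merge 7/25 + 289/1000 → 569/1000
merge 431/1000 + 569/1000 → 1
L = 201/1000 + 431/1000 + 569/1000 + 1 = 2201/1000 = 2.201 bits/symbol.

2.201 bits/symbol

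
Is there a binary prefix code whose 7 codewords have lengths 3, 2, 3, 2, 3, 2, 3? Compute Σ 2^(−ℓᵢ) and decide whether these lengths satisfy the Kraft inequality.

1.25; no

With common denominator 2^3 = 8: Σ 2^(−ℓᵢ) = 1/8 + 2/8 + 1/8 + 2/8 + 1/8 + 2/8 + 1/8 = 10/8 = 1.25.
Kraft's inequality requires Σ ≤ 1; here Σ = 1.25 > 1, so no such prefix code exists.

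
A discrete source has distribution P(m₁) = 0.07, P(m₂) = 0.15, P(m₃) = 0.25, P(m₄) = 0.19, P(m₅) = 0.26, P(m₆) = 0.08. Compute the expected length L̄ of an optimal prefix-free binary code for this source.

2.45 bits/symbol

Repeatedly combine the two least-probable nodes; the expected code length is the sum of the merged weights.
merge 7/100 + 2/25 → 3/20
merge 3/20 + 3/20 → 3/10
merge 19/100 + 1/4 → 11/25
merge 13/50 + 3/10 → 14/25
merge 11/25 + 14/25 → 1
L = 3/20 + 3/10 + 11/25 + 14/25 + 1 = 49/20 = 2.45 bits/symbol.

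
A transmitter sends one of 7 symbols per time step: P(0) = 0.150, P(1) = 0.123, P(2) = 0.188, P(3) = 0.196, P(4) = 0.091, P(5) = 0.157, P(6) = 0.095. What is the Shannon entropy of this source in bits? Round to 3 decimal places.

H = −Σ pᵢ log₂ pᵢ.
−0.150·log₂(0.150) = 0.4105
−0.123·log₂(0.123) = 0.3719
−0.188·log₂(0.188) = 0.4533
−0.196·log₂(0.196) = 0.4608
−0.091·log₂(0.091) = 0.3147
−0.157·log₂(0.157) = 0.4194
−0.095·log₂(0.095) = 0.3226
Sum ≈ 2.7532 → 2.753 bits.

2.753 bits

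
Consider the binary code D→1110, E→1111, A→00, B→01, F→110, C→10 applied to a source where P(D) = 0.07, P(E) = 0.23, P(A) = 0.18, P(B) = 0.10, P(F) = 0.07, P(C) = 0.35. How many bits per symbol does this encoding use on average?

L̄ = Σ pᵢ·ℓᵢ = 0.07·4 + 0.23·4 + 0.18·2 + 0.10·2 + 0.07·3 + 0.35·2 = 2.67 bits/symbol.

2.67 bits/symbol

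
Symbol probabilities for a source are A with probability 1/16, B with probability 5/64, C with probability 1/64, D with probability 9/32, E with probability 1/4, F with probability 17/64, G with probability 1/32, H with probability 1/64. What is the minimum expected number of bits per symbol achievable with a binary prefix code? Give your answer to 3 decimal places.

Repeatedly combine the two least-probable nodes; the expected code length is the sum of the merged weights.
merge 1/64 + 1/64 → 1/32
merge 1/32 + 1/32 → 1/16
merge 1/16 + 1/16 → 1/8
merge 5/64 + 1/8 → 13/64
merge 13/64 + 1/4 → 29/64
merge 17/64 + 9/32 → 35/64
merge 29/64 + 35/64 → 1
L = 1/32 + 1/16 + 1/8 + 13/64 + 29/64 + 35/64 + 1 = 155/64 ≈ 2.422 bits/symbol.

2.422 bits/symbol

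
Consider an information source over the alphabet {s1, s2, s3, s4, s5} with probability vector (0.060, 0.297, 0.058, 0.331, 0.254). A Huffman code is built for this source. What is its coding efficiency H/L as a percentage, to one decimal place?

Entropy H = −Σ p log₂ p ≈ 2.0321 bits.
Huffman merges: 29/500+3/50→59/500; 59/500+127/500→93/250; 297/1000+331/1000→157/250; 93/250+157/250→1. L = 1059/500 ≈ 2.1180.
Efficiency = H/L = 2.0321/2.1180 = 95.9%.

95.9%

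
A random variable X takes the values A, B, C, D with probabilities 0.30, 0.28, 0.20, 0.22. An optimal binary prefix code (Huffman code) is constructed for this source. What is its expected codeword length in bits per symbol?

Repeatedly combine the two least-probable nodes; the expected code length is the sum of the merged weights.
merge 1/5 + 11/50 → 21/50
merge 7/25 + 3/10 → 29/50
merge 21/50 + 29/50 → 1
L = 21/50 + 29/50 + 1 = 2 bits/symbol.

2 bits/symbol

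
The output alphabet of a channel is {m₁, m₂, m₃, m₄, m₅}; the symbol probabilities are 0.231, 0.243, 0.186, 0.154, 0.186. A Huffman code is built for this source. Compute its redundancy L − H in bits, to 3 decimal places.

0.037 bits

Entropy H = −Σ p log₂ p ≈ 2.3026 bits.
Huffman merges: 77/500+93/500→17/50; 93/500+231/1000→417/1000; 243/1000+17/50→583/1000; 417/1000+583/1000→1. L = 117/50 ≈ 2.3400.
L − H = 2.3400 − 2.3026 = 0.037 bits.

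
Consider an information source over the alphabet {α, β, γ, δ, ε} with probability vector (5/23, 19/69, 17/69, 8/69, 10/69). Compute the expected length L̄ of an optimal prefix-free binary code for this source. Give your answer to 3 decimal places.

Repeatedly combine the two least-probable nodes; the expected code length is the sum of the merged weights.
merge 8/69 + 10/69 → 6/23
merge 5/23 + 17/69 → 32/69
merge 6/23 + 19/69 → 37/69
merge 32/69 + 37/69 → 1
L = 6/23 + 32/69 + 37/69 + 1 = 52/23 ≈ 2.261 bits/symbol.

2.261 bits/symbol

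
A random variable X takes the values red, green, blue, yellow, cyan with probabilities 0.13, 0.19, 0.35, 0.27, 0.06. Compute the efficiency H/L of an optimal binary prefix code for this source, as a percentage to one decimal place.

Entropy H = −Σ p log₂ p ≈ 2.1215 bits.
Huffman merges: 3/50+13/100→19/100; 19/100+19/100→19/50; 27/100+7/20→31/50; 19/50+31/50→1. L = 219/100 ≈ 2.1900.
Efficiency = H/L = 2.1215/2.1900 = 96.9%.

96.9%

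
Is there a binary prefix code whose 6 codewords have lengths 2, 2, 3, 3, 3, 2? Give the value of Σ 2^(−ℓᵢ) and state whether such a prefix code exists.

With common denominator 2^3 = 8: Σ 2^(−ℓᵢ) = 2/8 + 2/8 + 1/8 + 1/8 + 1/8 + 2/8 = 9/8 = 1.125.
Kraft's inequality requires Σ ≤ 1; here Σ = 1.125 > 1, so no such prefix code exists.

1.125; no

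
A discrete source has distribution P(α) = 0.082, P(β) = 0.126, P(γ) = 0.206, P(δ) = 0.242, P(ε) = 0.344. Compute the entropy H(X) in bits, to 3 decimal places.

H = −Σ pᵢ log₂ pᵢ.
−0.082·log₂(0.082) = 0.2959
−0.126·log₂(0.126) = 0.3766
−0.206·log₂(0.206) = 0.4695
−0.242·log₂(0.242) = 0.4954
−0.344·log₂(0.344) = 0.5296
Sum ≈ 2.1669 → 2.167 bits.

2.167 bits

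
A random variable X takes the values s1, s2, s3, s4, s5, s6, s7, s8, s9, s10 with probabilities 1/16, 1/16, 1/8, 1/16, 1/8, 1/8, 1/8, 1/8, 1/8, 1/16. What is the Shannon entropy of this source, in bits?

Each probability is a power of 1/2, so log₂(1/p) is an integer.
H = Σ p·log₂(1/p) = 1/16·4 + 1/16·4 + 1/8·3 + 1/16·4 + 1/8·3 + 1/8·3 + 1/8·3 + 1/8·3 + 1/8·3 + 1/16·4 = 3.25 bits.

3.25 bits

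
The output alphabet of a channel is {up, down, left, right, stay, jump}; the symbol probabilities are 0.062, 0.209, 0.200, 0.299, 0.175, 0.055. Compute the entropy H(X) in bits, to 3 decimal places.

H = −Σ pᵢ log₂ pᵢ.
−0.062·log₂(0.062) = 0.2487
−0.209·log₂(0.209) = 0.4720
−0.200·log₂(0.200) = 0.4644
−0.299·log₂(0.299) = 0.5208
−0.175·log₂(0.175) = 0.4401
−0.055·log₂(0.055) = 0.2301
Sum ≈ 2.3761 → 2.376 bits.

2.376 bits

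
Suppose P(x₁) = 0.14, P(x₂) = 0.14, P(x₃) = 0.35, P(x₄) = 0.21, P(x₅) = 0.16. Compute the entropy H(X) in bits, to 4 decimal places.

H = −Σ pᵢ log₂ pᵢ.
−0.14·log₂(0.14) = 0.3971
−0.14·log₂(0.14) = 0.3971
−0.35·log₂(0.35) = 0.5301
−0.21·log₂(0.21) = 0.4728
−0.16·log₂(0.16) = 0.4230
Sum ≈ 2.2202 → 2.2202 bits.

2.2202 bits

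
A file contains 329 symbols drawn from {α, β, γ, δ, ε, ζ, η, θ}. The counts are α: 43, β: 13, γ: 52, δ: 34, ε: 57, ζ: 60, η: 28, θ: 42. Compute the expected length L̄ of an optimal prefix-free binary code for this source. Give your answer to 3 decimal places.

2.942 bits/symbol

Probabilities are the counts divided by 329.
Repeatedly combine the two least-probable nodes; the expected code length is the sum of the merged weights.
merge 13/329 + 4/47 → 41/329
merge 34/329 + 41/329 → 75/329
merge 6/47 + 43/329 → 85/329
merge 52/329 + 57/329 → 109/329
merge 60/329 + 75/329 → 135/329
merge 85/329 + 109/329 → 194/329
merge 135/329 + 194/329 → 1
L = 41/329 + 75/329 + 85/329 + 109/329 + 135/329 + 194/329 + 1 = 968/329 ≈ 2.942 bits/symbol.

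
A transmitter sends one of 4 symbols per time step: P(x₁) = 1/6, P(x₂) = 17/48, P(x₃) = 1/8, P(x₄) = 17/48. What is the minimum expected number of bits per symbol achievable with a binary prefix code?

Repeatedly combine the two least-probable nodes; the expected code length is the sum of the merged weights.
merge 1/8 + 1/6 → 7/24
merge 7/24 + 17/48 → 31/48
merge 17/48 + 31/48 → 1
L = 7/24 + 31/48 + 1 = 31/16 = 1.9375 bits/symbol.

1.9375 bits/symbol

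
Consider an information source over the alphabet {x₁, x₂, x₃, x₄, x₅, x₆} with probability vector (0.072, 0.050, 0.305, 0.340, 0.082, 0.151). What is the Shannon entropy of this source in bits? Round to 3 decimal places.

H = −Σ pᵢ log₂ pᵢ.
−0.072·log₂(0.072) = 0.2733
−0.050·log₂(0.050) = 0.2161
−0.305·log₂(0.305) = 0.5225
−0.340·log₂(0.340) = 0.5292
−0.082·log₂(0.082) = 0.2959
−0.151·log₂(0.151) = 0.4118
Sum ≈ 2.2488 → 2.249 bits.

2.249 bits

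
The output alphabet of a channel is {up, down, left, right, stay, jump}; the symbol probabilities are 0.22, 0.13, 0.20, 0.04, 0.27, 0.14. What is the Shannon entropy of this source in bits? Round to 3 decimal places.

2.420 bits

H = −Σ pᵢ log₂ pᵢ.
−0.22·log₂(0.22) = 0.4806
−0.13·log₂(0.13) = 0.3826
−0.20·log₂(0.20) = 0.4644
−0.04·log₂(0.04) = 0.1858
−0.27·log₂(0.27) = 0.5100
−0.14·log₂(0.14) = 0.3971
Sum ≈ 2.4205 → 2.420 bits.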